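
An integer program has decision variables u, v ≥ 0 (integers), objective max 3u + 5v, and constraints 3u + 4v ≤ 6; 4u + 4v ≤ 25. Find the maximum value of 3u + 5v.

Relaxing integrality, the LP optimum is 7.50 at (u,v) = (0, 1.5), which is not an integer point.
(u,v)=(2,0): 3·2+4·0=6≤6, 4·2+4·0=8≤25, objective 6.
(u,v)=(0,1): 3·0+4·1=4≤6, 4·0+4·1=4≤25, objective 5.
No feasible integer point exceeds 6.

6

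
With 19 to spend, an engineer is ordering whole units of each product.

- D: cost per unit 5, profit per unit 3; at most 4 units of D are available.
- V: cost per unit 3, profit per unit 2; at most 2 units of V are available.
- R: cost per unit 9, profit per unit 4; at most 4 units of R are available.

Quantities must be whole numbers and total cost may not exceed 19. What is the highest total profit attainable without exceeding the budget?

This is a bounded integer knapsack.
V has the best ratio (2/3); taking only V gives at most 2×2 = 4 (stopped by the supply cap of 2).
Mixing does better — 3×D and 1×V: cost 18 ≤ 19, profit 3·3 + 1·2 = 11.

11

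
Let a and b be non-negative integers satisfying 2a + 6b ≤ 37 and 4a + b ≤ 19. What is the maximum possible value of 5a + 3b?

30

(a,b)=(3,5): 2·3+6·5=36≤37, 4·3+1·5=17≤19, objective 30.
(a,b)=(3,4): 2·3+6·4=30≤37, 4·3+1·4=16≤19, objective 27.
(a,b)=(2,5): 2·2+6·5=34≤37, 4·2+1·5=13≤19, objective 25.
The best lattice point is (3,5), giving 30.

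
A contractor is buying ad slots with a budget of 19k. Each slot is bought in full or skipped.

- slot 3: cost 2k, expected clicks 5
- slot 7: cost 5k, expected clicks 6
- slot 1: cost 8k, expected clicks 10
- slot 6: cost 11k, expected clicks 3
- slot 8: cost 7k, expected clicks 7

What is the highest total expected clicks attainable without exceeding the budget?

22

Take slot 3, slot 1, and slot 8: cost 2 + 8 + 7 = 17 ≤ 19, expected clicks 5 + 10 + 7 = 22.
No other feasible combination does better.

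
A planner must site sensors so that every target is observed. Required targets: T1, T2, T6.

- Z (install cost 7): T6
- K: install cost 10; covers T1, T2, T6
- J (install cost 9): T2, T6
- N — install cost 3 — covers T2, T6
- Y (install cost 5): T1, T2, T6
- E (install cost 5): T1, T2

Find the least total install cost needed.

This is an integer covering problem.
Y alone covers T1, T2, T6 — every target.
Total install cost: 5.

5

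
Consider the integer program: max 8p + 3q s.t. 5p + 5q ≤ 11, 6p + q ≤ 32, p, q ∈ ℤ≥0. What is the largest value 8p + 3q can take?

16

Relaxing integrality, the LP optimum is 17.60 at (p,q) = (2.2, 0), which is not an integer point.
(p,q)=(2,0): 5·2+5·0=10≤11, 6·2+1·0=12≤32, objective 16.
(p,q)=(1,1): 5·1+5·1=10≤11, 6·1+1·1=7≤32, objective 11.
(p,q)=(1,0): 5·1+5·0=5≤11, 6·1+1·0=6≤32, objective 8.
The best lattice point is (2,0), giving 16.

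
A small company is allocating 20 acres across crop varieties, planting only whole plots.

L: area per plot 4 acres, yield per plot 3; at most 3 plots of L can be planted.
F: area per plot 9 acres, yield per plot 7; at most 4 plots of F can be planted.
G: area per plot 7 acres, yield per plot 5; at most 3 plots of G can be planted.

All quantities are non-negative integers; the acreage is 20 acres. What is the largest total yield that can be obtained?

1×L, 1×F, and 1×G: area 20 ≤ 20, yield 1·3 + 1·7 + 1·5 = 15.
2×F: area 18 ≤ 20, yield 2·7 = 14.
Best is 15.

15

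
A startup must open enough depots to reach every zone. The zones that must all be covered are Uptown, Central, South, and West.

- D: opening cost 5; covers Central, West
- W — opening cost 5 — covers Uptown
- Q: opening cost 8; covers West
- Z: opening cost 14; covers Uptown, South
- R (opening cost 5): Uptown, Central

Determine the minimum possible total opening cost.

19

The greedy cost-per-new-zone heuristic would pick D, W, and Z for 24, but a cheaper cover exists.
Choose D and Z: together they cover Uptown, Central, South, West — every zone.
Total opening cost: 5 + 14 = 19.
No cover costs less than 19.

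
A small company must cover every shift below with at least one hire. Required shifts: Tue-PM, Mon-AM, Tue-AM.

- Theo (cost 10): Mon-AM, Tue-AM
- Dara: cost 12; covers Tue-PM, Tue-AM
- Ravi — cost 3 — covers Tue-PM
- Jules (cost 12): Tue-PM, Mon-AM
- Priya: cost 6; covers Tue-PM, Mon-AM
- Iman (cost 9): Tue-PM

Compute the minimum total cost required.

Choose Theo and Ravi: together they cover Tue-PM, Mon-AM, Tue-AM — every shift.
Total cost: 10 + 3 = 13.
No cover costs less than 13.

13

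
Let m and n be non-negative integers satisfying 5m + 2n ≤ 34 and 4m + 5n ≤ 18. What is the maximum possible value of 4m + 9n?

(m,n)=(0,3): 5·0+2·3=6≤34, 4·0+5·3=15≤18, objective 27.
(m,n)=(1,2): 5·1+2·2=9≤34, 4·1+5·2=14≤18, objective 22.
(m,n)=(0,2): 5·0+2·2=4≤34, 4·0+5·2=10≤18, objective 18.
The best lattice point is (0,3), giving 27.

27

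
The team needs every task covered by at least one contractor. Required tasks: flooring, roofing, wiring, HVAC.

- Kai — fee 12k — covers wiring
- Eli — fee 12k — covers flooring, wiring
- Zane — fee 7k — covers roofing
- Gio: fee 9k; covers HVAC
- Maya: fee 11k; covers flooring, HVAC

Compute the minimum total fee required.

Choose Eli, Zane, and Gio: together they cover flooring, roofing, wiring, HVAC — every task.
Total fee: 12 + 7 + 9 = 28.

28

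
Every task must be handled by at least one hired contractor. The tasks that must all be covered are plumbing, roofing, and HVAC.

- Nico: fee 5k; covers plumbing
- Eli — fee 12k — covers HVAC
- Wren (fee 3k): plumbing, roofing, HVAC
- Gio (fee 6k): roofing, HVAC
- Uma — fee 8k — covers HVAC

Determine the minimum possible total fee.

Wren alone covers plumbing, roofing, HVAC — every task.
Total fee: 3.
No cover costs less than 3.

3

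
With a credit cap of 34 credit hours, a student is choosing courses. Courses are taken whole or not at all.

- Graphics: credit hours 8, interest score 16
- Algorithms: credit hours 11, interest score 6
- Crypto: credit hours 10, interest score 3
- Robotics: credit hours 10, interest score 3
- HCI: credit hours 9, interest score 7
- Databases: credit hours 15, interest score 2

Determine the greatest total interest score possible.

Allowing fractional choices, the relaxed optimum would be about 30.8, but courses are indivisible.
Graphics + Crypto + HCI: credit hours 8 + 10 + 9 = 27 ≤ 34, interest score 16 + 3 + 7 = 26.
Graphics + Robotics + HCI: credit hours 8 + 10 + 9 = 27 ≤ 34, interest score 16 + 3 + 7 = 26.
Graphics + Algorithms + HCI: credit hours 8 + 11 + 9 = 28 ≤ 34, interest score 16 + 6 + 7 = 29.
Best is Graphics, Algorithms, and HCI with total interest score 29.

29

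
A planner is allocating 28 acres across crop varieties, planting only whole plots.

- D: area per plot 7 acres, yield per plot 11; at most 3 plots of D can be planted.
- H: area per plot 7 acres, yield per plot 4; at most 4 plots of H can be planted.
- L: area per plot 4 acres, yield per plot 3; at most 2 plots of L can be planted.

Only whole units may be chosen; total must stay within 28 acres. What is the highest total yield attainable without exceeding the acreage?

Take 3×D and 1×H: area 28 ≤ 28, yield 3·11 + 1·4 = 37.
D has the best ratio (11/7) and is taken to its limit of 3; remaining capacity is filled optimally with the others.

37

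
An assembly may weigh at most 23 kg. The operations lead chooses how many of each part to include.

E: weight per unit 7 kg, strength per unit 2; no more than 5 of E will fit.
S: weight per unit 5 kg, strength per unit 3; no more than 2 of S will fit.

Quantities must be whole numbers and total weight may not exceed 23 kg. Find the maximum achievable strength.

8

This is a bounded integer knapsack.
1×E and 2×S: weight 17 ≤ 23, strength 1·2 + 2·3 = 8.
2×E and 1×S: weight 19 ≤ 23, strength 2·2 + 1·3 = 7.
Best is 8.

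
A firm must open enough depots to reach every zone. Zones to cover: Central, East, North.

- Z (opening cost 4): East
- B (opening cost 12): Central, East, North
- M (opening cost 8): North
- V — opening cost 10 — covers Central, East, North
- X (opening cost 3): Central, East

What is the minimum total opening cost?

10

This is a weighted set-cover instance.
The greedy cost-per-new-zone heuristic would pick X and M for 11, but a cheaper cover exists.
V alone covers Central, East, North — every zone.
Total opening cost: 10.
No cover costs less than 10.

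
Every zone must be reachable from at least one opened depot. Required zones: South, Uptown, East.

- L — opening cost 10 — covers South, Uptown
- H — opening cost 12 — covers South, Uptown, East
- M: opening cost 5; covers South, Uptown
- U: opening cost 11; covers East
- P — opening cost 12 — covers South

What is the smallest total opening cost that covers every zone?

This is a weighted set-cover instance.
The greedy cost-per-new-zone heuristic would pick M and U for 16, but a cheaper cover exists.
H alone covers South, Uptown, East — every zone.
Total opening cost: 12.
No cover costs less than 12.

12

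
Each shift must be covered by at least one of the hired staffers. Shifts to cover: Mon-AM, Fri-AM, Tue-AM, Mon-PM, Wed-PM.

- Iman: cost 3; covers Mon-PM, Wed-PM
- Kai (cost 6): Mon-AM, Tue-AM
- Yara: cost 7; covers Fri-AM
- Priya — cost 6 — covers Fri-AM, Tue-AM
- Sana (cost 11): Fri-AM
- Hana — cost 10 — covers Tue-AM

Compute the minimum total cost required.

Choose Iman, Kai, and Priya: together they cover Mon-AM, Fri-AM, Tue-AM, Mon-PM, Wed-PM — every shift.
Total cost: 3 + 6 + 6 = 15.

15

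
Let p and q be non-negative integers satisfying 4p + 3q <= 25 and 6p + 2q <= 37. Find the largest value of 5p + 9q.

(p,q)=(0,8): 4·0+3·8=24≤25, 6·0+2·8=16≤37, objective 72.
(p,q)=(1,7): 4·1+3·7=25≤25, 6·1+2·7=20≤37, objective 68.
(p,q)=(0,7): 4·0+3·7=21≤25, 6·0+2·7=14≤37, objective 63.
No feasible integer point exceeds 72.

72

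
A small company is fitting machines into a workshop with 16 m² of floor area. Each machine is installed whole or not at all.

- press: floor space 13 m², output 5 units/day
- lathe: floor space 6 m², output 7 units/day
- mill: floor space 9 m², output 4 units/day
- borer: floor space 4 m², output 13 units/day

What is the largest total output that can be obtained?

20

Treat it as a binary knapsack problem.
Take lathe and borer: floor space 6 + 4 = 10 ≤ 16, output 7 + 13 = 20.
No other feasible combination does better.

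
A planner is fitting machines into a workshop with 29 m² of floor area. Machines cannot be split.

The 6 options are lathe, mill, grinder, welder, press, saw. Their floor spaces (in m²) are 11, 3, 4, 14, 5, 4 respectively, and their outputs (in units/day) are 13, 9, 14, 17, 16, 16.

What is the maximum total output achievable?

68

Take lathe, mill, grinder, press, and saw: floor space 11 + 3 + 4 + 5 + 4 = 27 ≤ 29, output 13 + 9 + 14 + 16 + 16 = 68.
No other feasible combination does better.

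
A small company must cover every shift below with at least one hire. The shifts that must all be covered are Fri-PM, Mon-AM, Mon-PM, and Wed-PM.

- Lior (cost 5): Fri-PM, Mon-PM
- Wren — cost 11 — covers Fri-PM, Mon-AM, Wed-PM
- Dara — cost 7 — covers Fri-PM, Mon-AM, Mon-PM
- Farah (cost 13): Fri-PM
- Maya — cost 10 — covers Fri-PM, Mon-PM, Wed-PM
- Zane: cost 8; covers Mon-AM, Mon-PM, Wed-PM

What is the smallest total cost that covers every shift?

This is a weighted set-cover instance.
The greedy cost-per-new-shift heuristic would pick Dara and Zane for 15, but a cheaper cover exists.
Choose Lior and Zane: together they cover Fri-PM, Mon-AM, Mon-PM, Wed-PM — every shift.
Total cost: 5 + 8 = 13.
No cover costs less than 13.

13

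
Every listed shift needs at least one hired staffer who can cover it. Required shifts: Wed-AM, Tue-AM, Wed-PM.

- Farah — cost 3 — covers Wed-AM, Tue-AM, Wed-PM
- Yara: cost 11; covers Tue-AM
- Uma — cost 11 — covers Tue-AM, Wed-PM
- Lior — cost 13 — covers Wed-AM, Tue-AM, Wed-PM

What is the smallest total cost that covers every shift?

Farah alone covers Wed-AM, Tue-AM, Wed-PM — every shift.
Total cost: 3.
No cover costs less than 3.

3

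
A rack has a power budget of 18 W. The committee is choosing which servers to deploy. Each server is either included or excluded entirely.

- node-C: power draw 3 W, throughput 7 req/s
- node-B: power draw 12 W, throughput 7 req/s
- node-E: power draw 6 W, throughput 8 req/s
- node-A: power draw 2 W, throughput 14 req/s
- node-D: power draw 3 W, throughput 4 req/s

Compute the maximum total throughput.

33

Take node-C, node-E, node-A, and node-D: power draw 3 + 6 + 2 + 3 = 14 ≤ 18, throughput 7 + 8 + 14 + 4 = 33.
No other feasible combination does better.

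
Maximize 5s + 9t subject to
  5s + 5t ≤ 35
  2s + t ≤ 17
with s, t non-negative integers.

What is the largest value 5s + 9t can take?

(s,t)=(0,7): 5·0+5·7=35≤35, 2·0+1·7=7≤17, objective 63.
(s,t)=(1,6): 5·1+5·6=35≤35, 2·1+1·6=8≤17, objective 59.
(s,t)=(0,6): 5·0+5·6=30≤35, 2·0+1·6=6≤17, objective 54.
No feasible integer point exceeds 63.

63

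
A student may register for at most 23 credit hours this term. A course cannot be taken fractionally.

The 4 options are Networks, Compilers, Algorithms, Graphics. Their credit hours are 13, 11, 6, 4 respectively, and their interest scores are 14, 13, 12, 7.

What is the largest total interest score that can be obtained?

33

Treat it as a binary knapsack problem.
Take Networks, Algorithms, and Graphics: credit hours 13 + 6 + 4 = 23 ≤ 23, interest score 14 + 12 + 7 = 33.
No other feasible combination does better.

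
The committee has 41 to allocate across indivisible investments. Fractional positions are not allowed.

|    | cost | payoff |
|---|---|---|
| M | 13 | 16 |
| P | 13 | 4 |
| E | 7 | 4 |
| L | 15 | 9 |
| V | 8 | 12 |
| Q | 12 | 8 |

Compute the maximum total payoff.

Treat it as a binary knapsack problem.
Allowing fractional choices, the relaxed optimum would be about 40.8, but investments are indivisible.
M + L + V: cost 13 + 15 + 8 = 36 ≤ 41, payoff 16 + 9 + 12 = 37.
M + E + V + Q: cost 13 + 7 + 8 + 12 = 40 ≤ 41, payoff 16 + 4 + 12 + 8 = 40.
Best is M, E, V, and Q with total payoff 40.

40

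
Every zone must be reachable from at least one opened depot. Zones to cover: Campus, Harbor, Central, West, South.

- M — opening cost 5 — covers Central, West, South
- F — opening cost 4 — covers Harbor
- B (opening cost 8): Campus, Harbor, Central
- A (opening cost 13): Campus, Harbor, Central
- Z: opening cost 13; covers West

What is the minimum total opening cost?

13

The greedy cost-per-new-zone heuristic would pick M, F, and B for 17, but a cheaper cover exists.
Choose M and B: together they cover Campus, Harbor, Central, West, South — every zone.
Total opening cost: 5 + 8 = 13.
No cover costs less than 13.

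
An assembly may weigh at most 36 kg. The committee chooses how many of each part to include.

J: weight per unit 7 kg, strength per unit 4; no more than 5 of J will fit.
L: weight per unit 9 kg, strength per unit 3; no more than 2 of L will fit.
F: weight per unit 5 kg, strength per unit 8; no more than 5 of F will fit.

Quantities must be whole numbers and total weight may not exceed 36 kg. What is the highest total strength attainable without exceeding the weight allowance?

44

This is a bounded integer knapsack.
F has the best ratio (8/5); taking only F gives at most 5×8 = 40 (stopped by the supply cap of 5).
Mixing does better — 1×J and 5×F: weight 32 ≤ 36, strength 1·4 + 5·8 = 44.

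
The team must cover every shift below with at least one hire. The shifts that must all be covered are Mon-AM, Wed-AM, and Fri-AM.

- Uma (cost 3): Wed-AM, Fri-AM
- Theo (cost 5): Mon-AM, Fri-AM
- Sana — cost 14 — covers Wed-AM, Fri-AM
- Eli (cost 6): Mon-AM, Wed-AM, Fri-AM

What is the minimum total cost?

The greedy cost-per-new-shift heuristic would pick Uma and Theo for 8, but a cheaper cover exists.
Eli alone covers Mon-AM, Wed-AM, Fri-AM — every shift.
Total cost: 6.
No cover costs less than 6.

6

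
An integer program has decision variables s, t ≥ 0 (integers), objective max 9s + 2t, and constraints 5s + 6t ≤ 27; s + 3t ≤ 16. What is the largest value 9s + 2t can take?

45

Relaxing integrality, the LP optimum is 48.60 at (s,t) = (5.4, 0), which is not an integer point.
(s,t)=(5,0): 5·5+6·0=25≤27, 1·5+3·0=5≤16, objective 45.
(s,t)=(4,1): 5·4+6·1=26≤27, 1·4+3·1=7≤16, objective 38.
(s,t)=(4,0): 5·4+6·0=20≤27, 1·4+3·0=4≤16, objective 36.
No feasible integer point exceeds 45.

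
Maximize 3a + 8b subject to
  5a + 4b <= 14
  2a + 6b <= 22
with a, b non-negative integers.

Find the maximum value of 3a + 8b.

Relaxing integrality, the LP optimum is 28.00 at (a,b) = (0, 3.5), which is not an integer point.
(a,b)=(0,3): 5·0+4·3=12≤14, 2·0+6·3=18≤22, objective 24.
(a,b)=(1,2): 5·1+4·2=13≤14, 2·1+6·2=14≤22, objective 19.
(a,b)=(0,2): 5·0+4·2=8≤14, 2·0+6·2=12≤22, objective 16.
Maximum is 24 at (a,b)=(0,3).

24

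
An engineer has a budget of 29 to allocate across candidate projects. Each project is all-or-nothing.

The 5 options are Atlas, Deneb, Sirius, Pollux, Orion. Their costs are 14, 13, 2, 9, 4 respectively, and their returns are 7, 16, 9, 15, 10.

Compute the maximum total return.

50

This is an integer program with binary decision variables.
Allowing fractional choices, the relaxed optimum would be about 50.5, but projects are indivisible.
Deneb + Pollux + Orion: cost 13 + 9 + 4 = 26 ≤ 29, return 16 + 15 + 10 = 41.
Deneb + Sirius + Pollux + Orion: cost 13 + 2 + 9 + 4 = 28 ≤ 29, return 16 + 9 + 15 + 10 = 50.
Best is Deneb, Sirius, Pollux, and Orion with total return 50.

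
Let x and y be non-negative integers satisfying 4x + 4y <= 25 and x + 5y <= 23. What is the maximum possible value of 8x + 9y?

52

The continuous relaxation peaks at (2.06, 4.19) with value 54.19; rounding to a feasible lattice point costs some objective.
(x,y)=(2,4): 4·2+4·4=24≤25, 1·2+5·4=22≤23, objective 52.
(x,y)=(3,3): 4·3+4·3=24≤25, 1·3+5·3=18≤23, objective 51.
(x,y)=(1,4): 4·1+4·4=20≤25, 1·1+5·4=21≤23, objective 44.
(x,y)=(2,3): 4·2+4·3=20≤25, 1·2+5·3=17≤23, objective 43.
The best lattice point is (2,4), giving 52.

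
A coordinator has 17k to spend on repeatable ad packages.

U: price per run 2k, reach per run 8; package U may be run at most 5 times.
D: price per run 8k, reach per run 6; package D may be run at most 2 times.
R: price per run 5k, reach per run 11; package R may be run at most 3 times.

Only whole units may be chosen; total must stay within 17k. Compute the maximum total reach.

51

This is a bounded integer knapsack.
Take 5×U and 1×R: price 15 ≤ 17, reach 5·8 + 1·11 = 51.
U has the best ratio (8/2) and is taken to its limit of 5; remaining capacity is filled optimally with the others.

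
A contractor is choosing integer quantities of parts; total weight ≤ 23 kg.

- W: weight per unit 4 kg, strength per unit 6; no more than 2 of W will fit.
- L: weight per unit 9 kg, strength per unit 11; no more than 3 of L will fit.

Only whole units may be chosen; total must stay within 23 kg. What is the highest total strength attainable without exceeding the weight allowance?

This is a bounded integer knapsack.
1×W and 2×L: weight 22 ≤ 23, strength 1·6 + 2·11 = 28.
2×W and 1×L: weight 17 ≤ 23, strength 2·6 + 1·11 = 23.
Best is 28.

28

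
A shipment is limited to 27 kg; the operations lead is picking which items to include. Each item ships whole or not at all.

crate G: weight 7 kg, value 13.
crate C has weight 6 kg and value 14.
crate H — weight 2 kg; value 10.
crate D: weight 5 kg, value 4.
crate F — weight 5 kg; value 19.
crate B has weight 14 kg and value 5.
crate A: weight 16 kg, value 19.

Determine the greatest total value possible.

60

Take crate G, crate C, crate H, crate D, and crate F: weight 7 + 6 + 2 + 5 + 5 = 25 ≤ 27, value 13 + 14 + 10 + 4 + 19 = 60.
No other feasible combination does better.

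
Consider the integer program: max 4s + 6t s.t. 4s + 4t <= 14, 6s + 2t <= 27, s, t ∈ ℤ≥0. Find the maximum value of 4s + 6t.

18

The continuous relaxation peaks at (0, 3.5) with value 21.00; rounding to a feasible lattice point costs some objective.
(s,t)=(0,3): 4·0+4·3=12≤14, 6·0+2·3=6≤27, objective 18.
(s,t)=(1,2): 4·1+4·2=12≤14, 6·1+2·2=10≤27, objective 16.
No feasible integer point exceeds 18.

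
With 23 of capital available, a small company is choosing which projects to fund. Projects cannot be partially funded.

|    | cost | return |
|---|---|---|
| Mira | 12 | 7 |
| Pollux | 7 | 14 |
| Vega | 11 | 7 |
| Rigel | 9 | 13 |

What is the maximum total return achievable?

27

Allowing fractional choices, the relaxed optimum would be about 31.5, but projects are indivisible.
Mira + Pollux: cost 12 + 7 = 19 ≤ 23, return 7 + 14 = 21.
Pollux + Vega: cost 7 + 11 = 18 ≤ 23, return 14 + 7 = 21.
Pollux + Rigel: cost 7 + 9 = 16 ≤ 23, return 14 + 13 = 27.
Best is Pollux and Rigel with total return 27.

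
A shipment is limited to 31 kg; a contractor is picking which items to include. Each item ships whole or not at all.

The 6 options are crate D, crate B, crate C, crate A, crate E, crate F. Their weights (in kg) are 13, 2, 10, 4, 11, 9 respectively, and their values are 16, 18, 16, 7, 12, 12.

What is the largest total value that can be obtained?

Take crate D, crate B, crate C, and crate A: weight 13 + 2 + 10 + 4 = 29 ≤ 31, value 16 + 18 + 16 + 7 = 57.
No other feasible combination does better.

57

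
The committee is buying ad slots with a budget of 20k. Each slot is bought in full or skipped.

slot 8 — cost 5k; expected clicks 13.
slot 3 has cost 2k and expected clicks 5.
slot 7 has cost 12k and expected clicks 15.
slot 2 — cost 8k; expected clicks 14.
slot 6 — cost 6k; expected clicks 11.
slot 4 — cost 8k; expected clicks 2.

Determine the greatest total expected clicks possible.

38

This is an integer program with binary decision variables.
slot 8 + slot 2 + slot 6: cost 5 + 8 + 6 = 19 ≤ 20, expected clicks 13 + 14 + 11 = 38.
slot 8 + slot 3 + slot 2: cost 5 + 2 + 8 = 15 ≤ 20, expected clicks 13 + 5 + 14 = 32.
slot 8 + slot 3 + slot 7: cost 5 + 2 + 12 = 19 ≤ 20, expected clicks 13 + 5 + 15 = 33.
Best is slot 8, slot 2, and slot 6 with total expected clicks 38.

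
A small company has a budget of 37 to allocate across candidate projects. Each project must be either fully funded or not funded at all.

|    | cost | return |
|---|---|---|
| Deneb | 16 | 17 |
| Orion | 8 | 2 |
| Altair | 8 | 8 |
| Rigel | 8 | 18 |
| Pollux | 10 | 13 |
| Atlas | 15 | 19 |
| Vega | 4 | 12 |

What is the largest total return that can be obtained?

62

Altair + Rigel + Atlas + Vega: cost 8 + 8 + 15 + 4 = 35 ≤ 37, return 8 + 18 + 19 + 12 = 57.
Rigel + Pollux + Atlas + Vega: cost 8 + 10 + 15 + 4 = 37 ≤ 37, return 18 + 13 + 19 + 12 = 62.
Best is Rigel, Pollux, Atlas, and Vega with total return 62.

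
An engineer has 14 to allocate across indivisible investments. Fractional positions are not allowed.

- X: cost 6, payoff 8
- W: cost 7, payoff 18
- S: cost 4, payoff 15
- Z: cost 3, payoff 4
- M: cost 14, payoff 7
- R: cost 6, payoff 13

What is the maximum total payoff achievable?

Treat it as a binary knapsack problem.
W + S + Z: cost 7 + 4 + 3 = 14 ≤ 14, payoff 18 + 15 + 4 = 37.
W + S: cost 7 + 4 = 11 ≤ 14, payoff 18 + 15 = 33.
S + Z + R: cost 4 + 3 + 6 = 13 ≤ 14, payoff 15 + 4 + 13 = 32.
Best is W, S, and Z with total payoff 37.

37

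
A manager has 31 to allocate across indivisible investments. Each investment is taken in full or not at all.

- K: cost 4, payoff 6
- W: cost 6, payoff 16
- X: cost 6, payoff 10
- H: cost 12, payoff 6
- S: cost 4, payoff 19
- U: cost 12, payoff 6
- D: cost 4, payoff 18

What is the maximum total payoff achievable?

69

Take K, W, X, S, and D: cost 4 + 6 + 6 + 4 + 4 = 24 ≤ 31, payoff 6 + 16 + 10 + 19 + 18 = 69.
No other feasible combination does better.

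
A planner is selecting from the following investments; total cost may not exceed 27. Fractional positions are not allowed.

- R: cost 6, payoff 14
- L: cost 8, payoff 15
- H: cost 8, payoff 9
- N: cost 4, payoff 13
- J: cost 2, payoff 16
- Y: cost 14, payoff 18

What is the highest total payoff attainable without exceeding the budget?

61

Treat it as a binary knapsack problem.
Allowing fractional choices, the relaxed optimum would be about 67.0, but investments are indivisible.
R + N + J + Y: cost 6 + 4 + 2 + 14 = 26 ≤ 27, payoff 14 + 13 + 16 + 18 = 61.
R + L + H + J: cost 6 + 8 + 8 + 2 = 24 ≤ 27, payoff 14 + 15 + 9 + 16 = 54.
R + L + N + J: cost 6 + 8 + 4 + 2 = 20 ≤ 27, payoff 14 + 15 + 13 + 16 = 58.
Best is R, N, J, and Y with total payoff 61.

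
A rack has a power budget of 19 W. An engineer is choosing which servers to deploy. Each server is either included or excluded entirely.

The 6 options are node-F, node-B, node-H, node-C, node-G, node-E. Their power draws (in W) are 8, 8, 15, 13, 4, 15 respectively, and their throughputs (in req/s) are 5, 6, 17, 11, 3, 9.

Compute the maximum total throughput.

This is an integer program with binary decision variables.
Allowing fractional choices, the relaxed optimum would be about 20.4, but servers are indivisible.
node-H + node-G: power draw 15 + 4 = 19 ≤ 19, throughput 17 + 3 = 20.
node-H: power draw 15 ≤ 19, throughput 17.
node-C + node-G: power draw 13 + 4 = 17 ≤ 19, throughput 11 + 3 = 14.
Best is node-H and node-G with total throughput 20.

20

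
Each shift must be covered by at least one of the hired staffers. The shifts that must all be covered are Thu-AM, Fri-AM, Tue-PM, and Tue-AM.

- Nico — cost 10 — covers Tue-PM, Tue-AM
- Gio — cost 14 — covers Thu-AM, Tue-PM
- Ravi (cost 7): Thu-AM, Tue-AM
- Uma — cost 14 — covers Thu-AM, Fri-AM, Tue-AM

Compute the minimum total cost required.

The greedy cost-per-new-shift heuristic would pick Ravi, Nico, and Uma for 31, but a cheaper cover exists.
Choose Nico and Uma: together they cover Thu-AM, Fri-AM, Tue-PM, Tue-AM — every shift.
Total cost: 10 + 14 = 24.
No cover costs less than 24.

24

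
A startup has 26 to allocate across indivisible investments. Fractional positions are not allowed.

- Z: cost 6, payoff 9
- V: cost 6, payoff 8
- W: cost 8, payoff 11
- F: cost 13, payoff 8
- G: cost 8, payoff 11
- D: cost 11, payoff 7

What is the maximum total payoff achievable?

This is a 0-1 knapsack instance.
Allowing fractional choices, the relaxed optimum would be about 36.3, but investments are indivisible.
Z + V + W: cost 6 + 6 + 8 = 20 ≤ 26, payoff 9 + 8 + 11 = 28.
Z + W + G: cost 6 + 8 + 8 = 22 ≤ 26, payoff 9 + 11 + 11 = 31.
V + W + G: cost 6 + 8 + 8 = 22 ≤ 26, payoff 8 + 11 + 11 = 30.
Best is Z, W, and G with total payoff 31.

31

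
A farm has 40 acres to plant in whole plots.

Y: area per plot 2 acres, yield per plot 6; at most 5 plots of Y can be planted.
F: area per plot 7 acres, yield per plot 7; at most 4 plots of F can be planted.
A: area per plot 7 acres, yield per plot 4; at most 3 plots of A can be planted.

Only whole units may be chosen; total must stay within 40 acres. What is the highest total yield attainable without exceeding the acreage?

Y has the best ratio (6/2); taking only Y gives at most 5×6 = 30 (stopped by the supply cap of 5).
Mixing does better — 5×Y and 4×F: area 38 ≤ 40, yield 5·6 + 4·7 = 58.

58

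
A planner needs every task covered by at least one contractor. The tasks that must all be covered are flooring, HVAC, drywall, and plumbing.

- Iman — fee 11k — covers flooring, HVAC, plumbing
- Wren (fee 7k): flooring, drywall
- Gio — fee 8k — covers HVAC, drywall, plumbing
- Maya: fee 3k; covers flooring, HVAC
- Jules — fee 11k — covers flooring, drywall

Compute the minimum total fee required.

Choose Gio and Maya: together they cover flooring, HVAC, drywall, plumbing — every task.
Total fee: 8 + 3 = 11.
No cover costs less than 11.

11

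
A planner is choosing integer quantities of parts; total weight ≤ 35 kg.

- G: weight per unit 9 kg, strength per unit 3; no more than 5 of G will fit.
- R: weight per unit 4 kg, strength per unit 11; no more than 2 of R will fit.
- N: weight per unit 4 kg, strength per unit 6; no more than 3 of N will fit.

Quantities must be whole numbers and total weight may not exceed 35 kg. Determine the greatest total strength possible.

43

This is a bounded integer knapsack.
R has the best ratio (11/4); taking only R gives at most 2×11 = 22 (stopped by the supply cap of 2).
Mixing does better — 1×G, 2×R, and 3×N: weight 29 ≤ 35, strength 1·3 + 2·11 + 3·6 = 43.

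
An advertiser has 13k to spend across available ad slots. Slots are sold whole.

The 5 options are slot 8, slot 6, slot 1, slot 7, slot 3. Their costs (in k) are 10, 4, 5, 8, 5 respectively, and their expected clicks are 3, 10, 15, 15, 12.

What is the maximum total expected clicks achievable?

30

slot 1 + slot 7: cost 5 + 8 = 13 ≤ 13, expected clicks 15 + 15 = 30.
slot 7 + slot 3: cost 8 + 5 = 13 ≤ 13, expected clicks 15 + 12 = 27.
slot 1 + slot 3: cost 5 + 5 = 10 ≤ 13, expected clicks 15 + 12 = 27.
Best is slot 1 and slot 7 with total expected clicks 30.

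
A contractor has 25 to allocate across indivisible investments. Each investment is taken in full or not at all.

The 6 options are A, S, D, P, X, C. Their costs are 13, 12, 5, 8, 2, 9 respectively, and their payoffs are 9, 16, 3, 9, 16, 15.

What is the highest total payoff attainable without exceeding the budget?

47

Take S, X, and C: cost 12 + 2 + 9 = 23 ≤ 25, payoff 16 + 16 + 15 = 47.
No other feasible combination does better.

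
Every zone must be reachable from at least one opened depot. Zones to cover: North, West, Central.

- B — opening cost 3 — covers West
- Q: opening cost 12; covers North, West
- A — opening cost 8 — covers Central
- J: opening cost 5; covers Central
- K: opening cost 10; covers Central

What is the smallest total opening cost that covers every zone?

17

The greedy cost-per-new-zone heuristic would pick B, J, and Q for 20, but a cheaper cover exists.
Choose Q and J: together they cover North, West, Central — every zone.
Total opening cost: 12 + 5 = 17.
No cover costs less than 17.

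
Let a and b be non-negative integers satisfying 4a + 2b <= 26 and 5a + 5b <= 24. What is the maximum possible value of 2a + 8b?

The continuous relaxation peaks at (0, 4.8) with value 38.40; rounding to a feasible lattice point costs some objective.
(a,b)=(0,4): 4·0+2·4=8≤26, 5·0+5·4=20≤24, objective 32.
(a,b)=(1,3): 4·1+2·3=10≤26, 5·1+5·3=20≤24, objective 26.
(a,b)=(0,3): 4·0+2·3=6≤26, 5·0+5·3=15≤24, objective 24.
No feasible integer point exceeds 32.

32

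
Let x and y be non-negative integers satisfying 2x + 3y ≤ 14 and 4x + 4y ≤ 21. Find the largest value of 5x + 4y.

25

The continuous relaxation peaks at (5.25, 0) with value 26.25; rounding to a feasible lattice point costs some objective.
(x,y)=(5,0): 2·5+3·0=10≤14, 4·5+4·0=20≤21, objective 25.
(x,y)=(4,1): 2·4+3·1=11≤14, 4·4+4·1=20≤21, objective 24.
(x,y)=(4,0): 2·4+3·0=8≤14, 4·4+4·0=16≤21, objective 20.
The best lattice point is (5,0), giving 25.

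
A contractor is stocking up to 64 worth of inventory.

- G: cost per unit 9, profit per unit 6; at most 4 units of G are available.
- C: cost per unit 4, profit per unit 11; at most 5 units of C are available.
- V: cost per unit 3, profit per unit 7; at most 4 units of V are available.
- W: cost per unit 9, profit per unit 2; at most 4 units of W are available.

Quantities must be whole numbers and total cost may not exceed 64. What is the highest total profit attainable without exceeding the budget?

C has the best ratio (11/4); taking only C gives at most 5×11 = 55 (stopped by the supply cap of 5).
Mixing does better — 3×G, 5×C, and 4×V: cost 59 ≤ 64, profit 3·6 + 5·11 + 4·7 = 101.

101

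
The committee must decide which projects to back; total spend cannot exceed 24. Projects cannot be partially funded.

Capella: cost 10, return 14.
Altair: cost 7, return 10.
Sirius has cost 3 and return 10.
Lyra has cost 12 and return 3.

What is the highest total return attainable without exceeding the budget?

34

Allowing fractional choices, the relaxed optimum would be about 35.0, but projects are indivisible.
Capella + Sirius: cost 10 + 3 = 13 ≤ 24, return 14 + 10 = 24.
Capella + Altair + Sirius: cost 10 + 7 + 3 = 20 ≤ 24, return 14 + 10 + 10 = 34.
Best is Capella, Altair, and Sirius with total return 34.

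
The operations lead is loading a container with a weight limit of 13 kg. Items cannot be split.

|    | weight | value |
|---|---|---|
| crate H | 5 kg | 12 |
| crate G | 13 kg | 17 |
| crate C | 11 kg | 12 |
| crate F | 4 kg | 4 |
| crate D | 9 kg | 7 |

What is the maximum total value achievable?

17

Take crate G: weight 13 ≤ 13, value 17.
No other feasible combination does better.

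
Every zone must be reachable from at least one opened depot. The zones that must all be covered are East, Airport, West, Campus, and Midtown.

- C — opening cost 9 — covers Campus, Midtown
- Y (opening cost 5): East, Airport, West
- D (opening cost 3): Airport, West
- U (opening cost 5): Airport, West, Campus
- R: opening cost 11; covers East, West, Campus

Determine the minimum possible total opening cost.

14

The greedy cost-per-new-zone heuristic would pick D, C, and Y for 17, but a cheaper cover exists.
Choose C and Y: together they cover East, Airport, West, Campus, Midtown — every zone.
Total opening cost: 9 + 5 = 14.
No cover costs less than 14.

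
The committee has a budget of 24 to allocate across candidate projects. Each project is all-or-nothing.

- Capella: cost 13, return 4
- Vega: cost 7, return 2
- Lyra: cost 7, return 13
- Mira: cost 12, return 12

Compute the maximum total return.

This is a 0-1 knapsack instance.
Allowing fractional choices, the relaxed optimum would be about 26.5, but projects are indivisible.
Lyra + Mira: cost 7 + 12 = 19 ≤ 24, return 13 + 12 = 25.
Capella + Lyra: cost 13 + 7 = 20 ≤ 24, return 4 + 13 = 17.
Vega + Lyra: cost 7 + 7 = 14 ≤ 24, return 2 + 13 = 15.
Best is Lyra and Mira with total return 25.

25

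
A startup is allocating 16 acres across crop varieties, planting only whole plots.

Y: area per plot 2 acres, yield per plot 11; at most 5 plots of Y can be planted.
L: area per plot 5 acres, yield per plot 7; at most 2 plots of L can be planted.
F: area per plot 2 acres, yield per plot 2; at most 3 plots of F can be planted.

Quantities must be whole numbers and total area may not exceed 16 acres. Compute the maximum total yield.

62

This is a bounded integer knapsack.
Y has the best ratio (11/2); taking only Y gives at most 5×11 = 55 (stopped by the supply cap of 5).
Mixing does better — 5×Y and 1×L: area 15 ≤ 16, yield 5·11 + 1·7 = 62.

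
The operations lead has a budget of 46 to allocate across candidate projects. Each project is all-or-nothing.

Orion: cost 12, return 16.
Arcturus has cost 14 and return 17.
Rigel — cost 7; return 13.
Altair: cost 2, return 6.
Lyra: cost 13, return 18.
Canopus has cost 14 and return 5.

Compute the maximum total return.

64

Take Orion, Arcturus, Rigel, and Lyra: cost 12 + 14 + 7 + 13 = 46 ≤ 46, return 16 + 17 + 13 + 18 = 64.
No other feasible combination does better.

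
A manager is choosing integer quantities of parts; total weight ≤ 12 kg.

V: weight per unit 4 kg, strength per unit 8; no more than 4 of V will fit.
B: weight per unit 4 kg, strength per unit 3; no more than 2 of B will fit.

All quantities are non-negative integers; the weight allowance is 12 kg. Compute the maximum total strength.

Take 3×V: weight 12 ≤ 12, strength 3·8 = 24.
No other integer combination yields more.

24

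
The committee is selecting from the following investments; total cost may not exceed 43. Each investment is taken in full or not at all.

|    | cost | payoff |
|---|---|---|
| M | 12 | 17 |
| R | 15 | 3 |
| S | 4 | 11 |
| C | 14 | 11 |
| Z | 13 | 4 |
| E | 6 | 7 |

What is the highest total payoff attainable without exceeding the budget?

M + S + C + Z: cost 12 + 4 + 14 + 13 = 43 ≤ 43, payoff 17 + 11 + 11 + 4 = 43.
M + S + C + E: cost 12 + 4 + 14 + 6 = 36 ≤ 43, payoff 17 + 11 + 11 + 7 = 46.
Best is M, S, C, and E with total payoff 46.

46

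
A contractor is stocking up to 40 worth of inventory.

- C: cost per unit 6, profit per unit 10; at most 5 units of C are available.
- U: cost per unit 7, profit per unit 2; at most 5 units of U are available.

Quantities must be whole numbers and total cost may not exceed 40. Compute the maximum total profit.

52

C has the best ratio (10/6); taking only C gives at most 5×10 = 50 (stopped by the supply cap of 5).
Mixing does better — 5×C and 1×U: cost 37 ≤ 40, profit 5·10 + 1·2 = 52.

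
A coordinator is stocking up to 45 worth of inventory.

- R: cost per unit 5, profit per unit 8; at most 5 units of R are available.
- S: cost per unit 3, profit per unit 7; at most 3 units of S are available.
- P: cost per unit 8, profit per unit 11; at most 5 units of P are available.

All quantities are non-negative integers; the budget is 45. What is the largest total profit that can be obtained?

75

S has the best ratio (7/3); taking only S gives at most 3×7 = 21 (stopped by the supply cap of 3).
Mixing does better — 4×R, 3×S, and 2×P: cost 45 ≤ 45, profit 4·8 + 3·7 + 2·11 = 75.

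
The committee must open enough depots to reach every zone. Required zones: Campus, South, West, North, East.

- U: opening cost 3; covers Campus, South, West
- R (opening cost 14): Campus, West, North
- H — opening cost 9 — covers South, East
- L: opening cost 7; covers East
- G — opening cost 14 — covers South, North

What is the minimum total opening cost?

The greedy cost-per-new-zone heuristic would pick U, L, and R for 24, but a cheaper cover exists.
Choose R and H: together they cover Campus, South, West, North, East — every zone.
Total opening cost: 14 + 9 = 23.
No cover costs less than 23.

23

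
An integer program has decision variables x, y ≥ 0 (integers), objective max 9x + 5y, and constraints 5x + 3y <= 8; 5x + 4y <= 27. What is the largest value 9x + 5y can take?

14

The continuous relaxation peaks at (1.6, 0) with value 14.40; rounding to a feasible lattice point costs some objective.
(x,y)=(1,1): 5·1+3·1=8≤8, 5·1+4·1=9≤27, objective 14.
(x,y)=(0,2): 5·0+3·2=6≤8, 5·0+4·2=8≤27, objective 10.
(x,y)=(1,0): 5·1+3·0=5≤8, 5·1+4·0=5≤27, objective 9.
Maximum is 14 at (x,y)=(1,1).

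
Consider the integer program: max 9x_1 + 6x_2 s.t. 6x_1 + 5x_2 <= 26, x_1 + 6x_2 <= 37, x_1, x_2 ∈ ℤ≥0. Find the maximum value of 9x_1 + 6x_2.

36

(x_1,x_2)=(4,0) is feasible, giving 36.
(x_1,x_2)=(3,1) is feasible, giving 33.
(x_1,x_2)=(3,0) is feasible, giving 27.
No feasible integer point exceeds 36.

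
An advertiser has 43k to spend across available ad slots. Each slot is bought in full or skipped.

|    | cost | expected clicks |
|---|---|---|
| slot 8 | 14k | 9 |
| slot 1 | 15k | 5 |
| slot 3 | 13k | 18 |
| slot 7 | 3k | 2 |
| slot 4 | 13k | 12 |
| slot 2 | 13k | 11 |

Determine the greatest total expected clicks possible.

Take slot 3, slot 7, slot 4, and slot 2: cost 13 + 3 + 13 + 13 = 42 ≤ 43, expected clicks 18 + 2 + 12 + 11 = 43.
No other feasible combination does better.

43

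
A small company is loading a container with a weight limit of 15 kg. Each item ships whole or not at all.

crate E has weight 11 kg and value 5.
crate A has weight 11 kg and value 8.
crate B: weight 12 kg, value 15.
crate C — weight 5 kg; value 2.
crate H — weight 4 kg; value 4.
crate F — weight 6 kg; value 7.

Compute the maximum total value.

Take crate B: weight 12 ≤ 15, value 15.
No other feasible combination does better.

15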